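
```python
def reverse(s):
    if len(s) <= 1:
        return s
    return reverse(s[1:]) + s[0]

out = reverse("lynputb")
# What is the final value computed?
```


reverse("lynputb")
= reverse("ynputb") + "l"
= reverse("nputb") + "y" + "l"
= reverse("putb") + "n" + "y" + "l"
= reverse("utb") + "p" + "n" + "y" + "l"
= reverse("tb") + "u" + "p" + "n" + "y" + "l"
= reverse("b") + "t" + "u" + "p" + "n" + "y" + "l"
= "b" + "t" + "u" + "p" + "n" + "y" + "l"
= "btupnyl"


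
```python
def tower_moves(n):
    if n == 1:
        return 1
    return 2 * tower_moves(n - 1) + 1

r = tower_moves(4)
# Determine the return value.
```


tower_moves(4)
= 2 * tower_moves(3) + 1
= 2 * (2 * tower_moves(2) + 1) + 1
= 2 * (2 * (2 * tower_moves(1) + 1) + 1) + 1
Now compute bottom-up:
tower_moves(1) = 1
tower_moves(2) = 2 * 1 + 1 = 3
tower_moves(3) = 2 * 3 + 1 = 7
tower_moves(4) = 2 * 7 + 1 = 15
= 15


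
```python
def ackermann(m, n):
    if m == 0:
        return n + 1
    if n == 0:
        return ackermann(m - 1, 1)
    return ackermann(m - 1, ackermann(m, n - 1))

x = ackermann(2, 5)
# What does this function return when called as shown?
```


ackermann(2, 5)
= ackermann(1, ackermann(2, 4))
First compute ackermann(2, 4) = 11
= ackermann(1, 11)
= 13


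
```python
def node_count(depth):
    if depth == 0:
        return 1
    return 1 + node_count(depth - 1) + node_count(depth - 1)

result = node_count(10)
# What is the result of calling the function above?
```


node_count(10)
= 1 + node_count(9) + node_count(9)
= 1 + 2 * node_count(9)
node_count(k) = 2^(k+1) - 1
node_count(0) = 1
node_count(1) = 3
node_count(2) = 7
node_count(3) = 15
node_count(4) = 31
node_count(10) = 2^11 - 1 = 2047


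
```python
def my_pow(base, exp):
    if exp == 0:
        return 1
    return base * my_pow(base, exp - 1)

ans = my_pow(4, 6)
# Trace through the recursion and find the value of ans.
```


my_pow(4, 6)
= 4 * my_pow(4, 5)
= 4 * 4 * my_pow(4, 4)
= 4 * 4 * 4 * my_pow(4, 3)
= 4 * 4 * 4 * 4 * my_pow(4, 2)
= 4 * 4 * 4 * 4 * 4 * my_pow(4, 1)
= 4 * 4 * 4 * 4 * 4 * 4 * my_pow(4, 0)
= 4 * 4 * 4 * 4 * 4 * 4 * 1
= 4096


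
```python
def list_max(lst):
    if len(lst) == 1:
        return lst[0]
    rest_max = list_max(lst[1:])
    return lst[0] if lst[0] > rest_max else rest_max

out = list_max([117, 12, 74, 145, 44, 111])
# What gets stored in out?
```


list_max([117, 12, 74, 145, 44, 111])
= compare 117 with list_max([12, 74, 145, 44, 111])
= compare 12 with list_max([74, 145, 44, 111])
= compare 74 with list_max([145, 44, 111])
= compare 145 with list_max([44, 111])
= compare 44 with list_max([111])
Base: list_max([111]) = 111
compare 44 with 111: max = 111
compare 145 with 111: max = 145
compare 74 with 145: max = 145
compare 12 with 145: max = 145
compare 117 with 145: max = 145
= 145


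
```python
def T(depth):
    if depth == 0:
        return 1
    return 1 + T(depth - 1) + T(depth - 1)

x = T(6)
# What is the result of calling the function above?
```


T(6)
= 1 + T(5) + T(5)
= 1 + 2 * T(5)
T(k) = 2^(k+1) - 1
T(0) = 1
T(1) = 3
T(2) = 7
T(3) = 15
T(4) = 31
T(6) = 2^7 - 1 = 127


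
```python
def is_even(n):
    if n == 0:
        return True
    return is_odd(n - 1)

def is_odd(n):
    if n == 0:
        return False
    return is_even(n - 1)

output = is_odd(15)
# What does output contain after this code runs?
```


is_odd(15)
= is_even(14)
= is_odd(13)
= is_even(12)
= is_odd(11)
= is_even(10)
= is_odd(9)
= is_even(8)
= is_odd(7)
= is_even(6)
= is_odd(5)
= is_even(4)
= is_odd(3)
= is_even(2)
= is_odd(1)
= is_even(0)
n == 0: return True
= True


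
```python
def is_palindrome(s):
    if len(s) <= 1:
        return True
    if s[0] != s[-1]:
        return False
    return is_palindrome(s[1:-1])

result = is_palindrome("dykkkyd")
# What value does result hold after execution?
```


is_palindrome("dykkkyd")
"dykkkyd": s[0]='d' == s[-1]='d' -> is_palindrome("ykkky")
"ykkky": s[0]='y' == s[-1]='y' -> is_palindrome("kkk")
"kkk": s[0]='k' == s[-1]='k' -> is_palindrome("k")
"k": len <= 1 -> True
= True


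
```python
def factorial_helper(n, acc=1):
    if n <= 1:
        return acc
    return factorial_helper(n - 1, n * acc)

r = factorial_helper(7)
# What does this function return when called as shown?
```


factorial_helper(7, 1)
= factorial_helper(6, 7 * 1) = factorial_helper(6, 7)
= factorial_helper(5, 6 * 7) = factorial_helper(5, 42)
= factorial_helper(4, 5 * 42) = factorial_helper(4, 210)
= factorial_helper(3, 4 * 210) = factorial_helper(3, 840)
= factorial_helper(2, 3 * 840) = factorial_helper(2, 2520)
= factorial_helper(1, 2 * 2520) = factorial_helper(1, 5040)
n <= 1, return acc = 5040


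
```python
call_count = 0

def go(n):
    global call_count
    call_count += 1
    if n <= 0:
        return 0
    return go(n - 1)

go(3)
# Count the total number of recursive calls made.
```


go(3) calls go(2) calls ... calls go(0)
Total calls: 3 + 1 (for base case) = 4


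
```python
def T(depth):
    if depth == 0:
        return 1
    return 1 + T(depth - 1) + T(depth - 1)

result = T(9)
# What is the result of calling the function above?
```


T(9)
= 1 + T(8) + T(8)
= 1 + 2 * T(8)
T(k) = 2^(k+1) - 1
T(0) = 1
T(1) = 3
T(2) = 7
T(3) = 15
T(4) = 31
T(9) = 2^10 - 1 = 1023


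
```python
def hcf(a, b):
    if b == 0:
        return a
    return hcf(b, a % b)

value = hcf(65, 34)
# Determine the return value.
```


hcf(65, 34)
= hcf(34, 65 % 34) = hcf(34, 31)
= hcf(31, 34 % 31) = hcf(31, 3)
= hcf(3, 31 % 3) = hcf(3, 1)
= hcf(1, 3 % 1) = hcf(1, 0)
b == 0, return a = 1


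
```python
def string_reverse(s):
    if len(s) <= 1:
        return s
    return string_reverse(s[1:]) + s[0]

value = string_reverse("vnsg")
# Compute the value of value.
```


string_reverse("vnsg")
= string_reverse("nsg") + "v"
= string_reverse("sg") + "n" + "v"
= string_reverse("g") + "s" + "n" + "v"
= "g" + "s" + "n" + "v"
= "gsnv"


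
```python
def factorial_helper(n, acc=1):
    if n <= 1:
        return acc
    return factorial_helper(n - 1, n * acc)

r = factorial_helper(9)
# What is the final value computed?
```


factorial_helper(9, 1)
= factorial_helper(8, 9 * 1) = factorial_helper(8, 9)
= factorial_helper(7, 8 * 9) = factorial_helper(7, 72)
= factorial_helper(6, 7 * 72) = factorial_helper(6, 504)
= factorial_helper(5, 6 * 504) = factorial_helper(5, 3024)
= factorial_helper(4, 5 * 3024) = factorial_helper(4, 15120)
= factorial_helper(3, 4 * 15120) = factorial_helper(3, 60480)
= factorial_helper(2, 3 * 60480) = factorial_helper(2, 181440)
= factorial_helper(1, 2 * 181440) = factorial_helper(1, 362880)
n <= 1, return acc = 362880


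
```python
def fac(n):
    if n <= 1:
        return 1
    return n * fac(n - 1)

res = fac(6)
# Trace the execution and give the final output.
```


fac(6)
= 6 * fac(5)
= 6 * 5 * fac(4)
= 6 * 5 * 4 * fac(3)
= 6 * 5 * 4 * 3 * fac(2)
= 6 * 5 * 4 * 3 * 2 * fac(1)
= 6 * 5 * 4 * 3 * 2 * 1
= 720


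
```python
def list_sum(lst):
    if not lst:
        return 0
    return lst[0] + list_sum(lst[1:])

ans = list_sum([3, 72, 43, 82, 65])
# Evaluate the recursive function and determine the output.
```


list_sum([3, 72, 43, 82, 65])
= 3 + list_sum([72, 43, 82, 65])
= 3 + 72 + list_sum([43, 82, 65])
= 3 + 72 + 43 + list_sum([82, 65])
= 3 + 72 + 43 + 82 + list_sum([65])
= 3 + 72 + 43 + 82 + 65 + list_sum([])
= 3 + 72 + 43 + 82 + 65 + 0
= 265


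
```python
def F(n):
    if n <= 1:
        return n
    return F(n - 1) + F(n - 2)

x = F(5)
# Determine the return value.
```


F(5)
= F(4) + F(3)
= (F(3) + F(2)) + F(3)
Computing bottom-up: F(0)=0, F(1)=1, F(2)=1, F(3)=2, F(4)=3, F(5)=5
= 5


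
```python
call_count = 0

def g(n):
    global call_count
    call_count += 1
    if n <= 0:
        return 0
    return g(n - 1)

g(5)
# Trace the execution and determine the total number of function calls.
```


g(5) calls g(4) calls ... calls g(0)
Total calls: 5 + 1 (for base case) = 6


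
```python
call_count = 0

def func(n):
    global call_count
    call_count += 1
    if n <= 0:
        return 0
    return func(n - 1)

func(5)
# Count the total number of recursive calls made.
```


func(5) calls func(4) calls ... calls func(0)
Total calls: 5 + 1 (for base case) = 6


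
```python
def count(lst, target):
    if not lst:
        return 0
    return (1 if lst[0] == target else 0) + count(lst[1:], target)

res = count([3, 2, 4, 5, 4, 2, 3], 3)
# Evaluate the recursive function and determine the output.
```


count([3, 2, 4, 5, 4, 2, 3], 3)
lst[0]=3 == 3: 1 + count([2, 4, 5, 4, 2, 3], 3)
lst[0]=2 != 3: 0 + count([4, 5, 4, 2, 3], 3)
lst[0]=4 != 3: 0 + count([5, 4, 2, 3], 3)
lst[0]=5 != 3: 0 + count([4, 2, 3], 3)
lst[0]=4 != 3: 0 + count([2, 3], 3)
lst[0]=2 != 3: 0 + count([3], 3)
lst[0]=3 == 3: 1 + count([], 3)
= 2


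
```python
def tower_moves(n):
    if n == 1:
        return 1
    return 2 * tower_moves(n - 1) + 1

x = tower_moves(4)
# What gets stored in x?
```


tower_moves(4)
= 2 * tower_moves(3) + 1
= 2 * (2 * tower_moves(2) + 1) + 1
= 2 * (2 * (2 * tower_moves(1) + 1) + 1) + 1
Now compute bottom-up:
tower_moves(1) = 1
tower_moves(2) = 2 * 1 + 1 = 3
tower_moves(3) = 2 * 3 + 1 = 7
tower_moves(4) = 2 * 7 + 1 = 15
= 15


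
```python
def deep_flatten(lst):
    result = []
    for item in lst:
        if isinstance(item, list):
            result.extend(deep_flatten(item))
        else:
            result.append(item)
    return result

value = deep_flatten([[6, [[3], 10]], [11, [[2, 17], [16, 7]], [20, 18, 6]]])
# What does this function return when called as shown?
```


deep_flatten([[6, [[3], 10]], [11, [[2, 17], [16, 7]], [20, 18, 6]]])
Processing each element:
  [6, [[3], 10]] is a list -> deep_flatten recursively -> [6, 3, 10]
  [11, [[2, 17], [16, 7]], [20, 18, 6]] is a list -> deep_flatten recursively -> [11, 2, 17, 16, 7, 20, 18, 6]
= [6, 3, 10, 11, 2, 17, 16, 7, 20, 18, 6]


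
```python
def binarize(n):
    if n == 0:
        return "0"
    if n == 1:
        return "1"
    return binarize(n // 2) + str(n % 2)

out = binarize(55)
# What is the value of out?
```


binarize(55)
= binarize(27) + "1"
= binarize(13) + "1" + "1"
= binarize(6) + "1" + "1" + "1"
= binarize(3) + "0" + "1" + "1" + "1"
= binarize(1) + "1" + "0" + "1" + "1" + "1"
= "1" + "1" + "0" + "1" + "1" + "1"
= "110111"


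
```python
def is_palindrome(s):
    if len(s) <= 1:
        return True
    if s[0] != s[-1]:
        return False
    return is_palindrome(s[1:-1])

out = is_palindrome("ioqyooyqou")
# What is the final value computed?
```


is_palindrome("ioqyooyqou")
"ioqyooyqou": s[0]='i' != s[-1]='u' -> False
= False


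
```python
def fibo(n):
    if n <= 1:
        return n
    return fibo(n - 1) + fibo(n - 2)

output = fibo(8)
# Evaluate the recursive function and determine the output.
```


fibo(8)
= fibo(7) + fibo(6)
= (fibo(6) + fibo(5)) + fibo(6)
Computing bottom-up: fibo(0)=0, fibo(1)=1, fibo(2)=1, fibo(3)=2, fibo(4)=3, fibo(5)=5, fibo(6)=8, fibo(7)=13, fibo(8)=21
= 21


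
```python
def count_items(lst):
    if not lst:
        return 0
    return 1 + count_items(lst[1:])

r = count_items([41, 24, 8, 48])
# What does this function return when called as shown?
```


count_items([41, 24, 8, 48])
= 1 + count_items([24, 8, 48])
= 1 + 1 + count_items([8, 48])
= 1 + 1 + 1 + count_items([48])
= 1 + 1 + 1 + 1 + count_items([])
= 1 + 1 + 1 + 1 + 0
= 4


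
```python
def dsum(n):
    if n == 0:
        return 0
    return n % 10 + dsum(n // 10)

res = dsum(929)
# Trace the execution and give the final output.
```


dsum(929)
= 9 + dsum(92)
= 9 + 2 + dsum(9)
= 9 + 2 + 9 + dsum(0)
= 9 + 2 + 9 + 0
= 20


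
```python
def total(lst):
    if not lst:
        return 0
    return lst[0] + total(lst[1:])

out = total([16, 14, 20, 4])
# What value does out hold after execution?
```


total([16, 14, 20, 4])
= 16 + total([14, 20, 4])
= 16 + 14 + total([20, 4])
= 16 + 14 + 20 + total([4])
= 16 + 14 + 20 + 4 + total([])
= 16 + 14 + 20 + 4 + 0
= 54


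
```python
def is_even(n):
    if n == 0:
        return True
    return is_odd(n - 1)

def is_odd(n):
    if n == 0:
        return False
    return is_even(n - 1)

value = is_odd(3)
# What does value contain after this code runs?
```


is_odd(3)
= is_even(2)
= is_odd(1)
= is_even(0)
n == 0: return True
= True


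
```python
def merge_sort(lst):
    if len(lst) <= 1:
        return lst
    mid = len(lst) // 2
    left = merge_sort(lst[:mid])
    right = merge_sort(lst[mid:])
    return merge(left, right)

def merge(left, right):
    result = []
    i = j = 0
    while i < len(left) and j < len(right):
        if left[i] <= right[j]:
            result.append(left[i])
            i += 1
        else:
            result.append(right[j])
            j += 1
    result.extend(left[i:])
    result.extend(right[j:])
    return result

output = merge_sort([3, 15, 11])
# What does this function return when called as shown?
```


merge_sort([3, 15, 11])
Split into [3] and [15, 11]
Left sorted: [3]
Right sorted: [11, 15]
Merge [3] and [11, 15]
= [3, 11, 15]


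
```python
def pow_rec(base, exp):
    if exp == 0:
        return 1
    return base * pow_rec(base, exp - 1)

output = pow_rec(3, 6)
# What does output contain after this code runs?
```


pow_rec(3, 6)
= 3 * pow_rec(3, 5)
= 3 * 3 * pow_rec(3, 4)
= 3 * 3 * 3 * pow_rec(3, 3)
= 3 * 3 * 3 * 3 * pow_rec(3, 2)
= 3 * 3 * 3 * 3 * 3 * pow_rec(3, 1)
= 3 * 3 * 3 * 3 * 3 * 3 * pow_rec(3, 0)
= 3 * 3 * 3 * 3 * 3 * 3 * 1
= 729


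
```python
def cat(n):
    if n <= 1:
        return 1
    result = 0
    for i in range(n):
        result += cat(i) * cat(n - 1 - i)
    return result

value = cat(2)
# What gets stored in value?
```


cat(2)
= sum of cat(i) * cat(2-1-i) for i in 0..1
  cat(0)*cat(1) = 1*1 = 1
  cat(1)*cat(0) = 1*1 = 1
= 1 + 1
= 2


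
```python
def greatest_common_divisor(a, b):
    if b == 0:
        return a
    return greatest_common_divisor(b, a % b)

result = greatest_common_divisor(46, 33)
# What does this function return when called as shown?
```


greatest_common_divisor(46, 33)
= greatest_common_divisor(33, 46 % 33) = greatest_common_divisor(33, 13)
= greatest_common_divisor(13, 33 % 13) = greatest_common_divisor(13, 7)
= greatest_common_divisor(7, 13 % 7) = greatest_common_divisor(7, 6)
= greatest_common_divisor(6, 7 % 6) = greatest_common_divisor(6, 1)
= greatest_common_divisor(1, 6 % 1) = greatest_common_divisor(1, 0)
b == 0, return a = 1


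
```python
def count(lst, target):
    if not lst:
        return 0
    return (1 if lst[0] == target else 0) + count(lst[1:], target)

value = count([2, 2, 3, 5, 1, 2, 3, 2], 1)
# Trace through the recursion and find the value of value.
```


count([2, 2, 3, 5, 1, 2, 3, 2], 1)
lst[0]=2 != 1: 0 + count([2, 3, 5, 1, 2, 3, 2], 1)
lst[0]=2 != 1: 0 + count([3, 5, 1, 2, 3, 2], 1)
lst[0]=3 != 1: 0 + count([5, 1, 2, 3, 2], 1)
lst[0]=5 != 1: 0 + count([1, 2, 3, 2], 1)
lst[0]=1 == 1: 1 + count([2, 3, 2], 1)
lst[0]=2 != 1: 0 + count([3, 2], 1)
lst[0]=3 != 1: 0 + count([2], 1)
lst[0]=2 != 1: 0 + count([], 1)
= 1


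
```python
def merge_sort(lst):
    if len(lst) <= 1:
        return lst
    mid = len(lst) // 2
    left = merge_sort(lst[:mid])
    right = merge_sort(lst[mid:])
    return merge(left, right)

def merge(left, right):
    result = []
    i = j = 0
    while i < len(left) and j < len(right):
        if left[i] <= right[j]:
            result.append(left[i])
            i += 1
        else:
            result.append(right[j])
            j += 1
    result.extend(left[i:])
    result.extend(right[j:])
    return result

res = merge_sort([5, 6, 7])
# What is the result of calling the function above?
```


merge_sort([5, 6, 7])
Split into [5] and [6, 7]
Left sorted: [5]
Right sorted: [6, 7]
Merge [5] and [6, 7]
= [5, 6, 7]


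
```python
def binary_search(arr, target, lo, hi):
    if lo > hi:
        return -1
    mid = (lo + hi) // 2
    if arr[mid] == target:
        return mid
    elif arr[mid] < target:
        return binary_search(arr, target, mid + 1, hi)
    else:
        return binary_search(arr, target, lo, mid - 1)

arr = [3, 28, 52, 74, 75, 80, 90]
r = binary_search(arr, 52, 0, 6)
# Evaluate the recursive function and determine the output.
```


binary_search(arr, 52, 0, 6)
lo=0, hi=6, mid=3, arr[mid]=74
74 > 52, search left half
lo=0, hi=2, mid=1, arr[mid]=28
28 < 52, search right half
lo=2, hi=2, mid=2, arr[mid]=52
arr[2] == 52, found at index 2
= 2


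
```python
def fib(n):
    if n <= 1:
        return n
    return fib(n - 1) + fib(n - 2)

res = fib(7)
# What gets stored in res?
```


fib(7)
= fib(6) + fib(5)
= (fib(5) + fib(4)) + fib(5)
Computing bottom-up: fib(0)=0, fib(1)=1, fib(2)=1, fib(3)=2, fib(4)=3, fib(5)=5, fib(6)=8, fib(7)=13
= 13


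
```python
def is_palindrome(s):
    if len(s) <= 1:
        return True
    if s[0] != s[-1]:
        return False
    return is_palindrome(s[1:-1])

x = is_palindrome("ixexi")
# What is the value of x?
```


is_palindrome("ixexi")
"ixexi": s[0]='i' == s[-1]='i' -> is_palindrome("xex")
"xex": s[0]='x' == s[-1]='x' -> is_palindrome("e")
"e": len <= 1 -> True
= True


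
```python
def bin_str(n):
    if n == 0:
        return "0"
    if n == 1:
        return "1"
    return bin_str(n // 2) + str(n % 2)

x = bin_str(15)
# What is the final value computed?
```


bin_str(15)
= bin_str(7) + "1"
= bin_str(3) + "1" + "1"
= bin_str(1) + "1" + "1" + "1"
= "1" + "1" + "1" + "1"
= "1111"


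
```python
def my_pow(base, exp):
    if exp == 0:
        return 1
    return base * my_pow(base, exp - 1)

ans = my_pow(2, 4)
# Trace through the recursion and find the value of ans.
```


my_pow(2, 4)
= 2 * my_pow(2, 3)
= 2 * 2 * my_pow(2, 2)
= 2 * 2 * 2 * my_pow(2, 1)
= 2 * 2 * 2 * 2 * my_pow(2, 0)
= 2 * 2 * 2 * 2 * 1
= 16


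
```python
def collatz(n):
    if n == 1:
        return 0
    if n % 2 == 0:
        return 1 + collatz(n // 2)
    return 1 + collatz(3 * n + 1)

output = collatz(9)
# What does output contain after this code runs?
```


collatz(9)
9 is odd -> 3*9+1 = 28 -> collatz(28)
28 is even -> collatz(14)
14 is even -> collatz(7)
7 is odd -> 3*7+1 = 22 -> collatz(22)
22 is even -> collatz(11)
11 is odd -> 3*11+1 = 34 -> collatz(34)
34 is even -> collatz(17)
17 is odd -> 3*17+1 = 52 -> collatz(52)
52 is even -> collatz(26)
26 is even -> collatz(13)
13 is odd -> 3*13+1 = 40 -> collatz(40)
40 is even -> collatz(20)
20 is even -> collatz(10)
10 is even -> collatz(5)
5 is odd -> 3*5+1 = 16 -> collatz(16)
16 is even -> collatz(8)
8 is even -> collatz(4)
4 is even -> collatz(2)
2 is even -> collatz(1)
Reached 1 after 19 steps
= 19


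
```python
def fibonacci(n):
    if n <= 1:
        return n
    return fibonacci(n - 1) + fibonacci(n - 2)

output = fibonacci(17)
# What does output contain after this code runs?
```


fibonacci(17)
= fibonacci(16) + fibonacci(15)
= (fibonacci(15) + fibonacci(14)) + fibonacci(15)
Computing bottom-up: fibonacci(0)=0, fibonacci(1)=1, fibonacci(2)=1, fibonacci(3)=2, fibonacci(4)=3, fibonacci(5)=5, fibonacci(6)=8, fibonacci(7)=13, fibonacci(8)=21, fibonacci(9)=34, fibonacci(10)=55, fibonacci(11)=89, fibonacci(12)=144, fibonacci(13)=233, fibonacci(14)=377, fibonacci(15)=610, fibonacci(16)=987, fibonacci(17)=1597
= 1597


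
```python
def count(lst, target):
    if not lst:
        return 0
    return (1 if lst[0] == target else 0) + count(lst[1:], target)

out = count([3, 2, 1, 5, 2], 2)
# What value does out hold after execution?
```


count([3, 2, 1, 5, 2], 2)
lst[0]=3 != 2: 0 + count([2, 1, 5, 2], 2)
lst[0]=2 == 2: 1 + count([1, 5, 2], 2)
lst[0]=1 != 2: 0 + count([5, 2], 2)
lst[0]=5 != 2: 0 + count([2], 2)
lst[0]=2 == 2: 1 + count([], 2)
= 2


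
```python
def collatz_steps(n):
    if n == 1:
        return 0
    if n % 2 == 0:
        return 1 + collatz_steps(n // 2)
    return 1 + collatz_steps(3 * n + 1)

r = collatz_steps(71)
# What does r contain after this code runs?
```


collatz_steps(71)
71 is odd -> 3*71+1 = 214 -> collatz_steps(214)
214 is even -> collatz_steps(107)
107 is odd -> 3*107+1 = 322 -> collatz_steps(322)
322 is even -> collatz_steps(161)
161 is odd -> 3*161+1 = 484 -> collatz_steps(484)
484 is even -> collatz_steps(242)
242 is even -> collatz_steps(121)
121 is odd -> 3*121+1 = 364 -> collatz_steps(364)
364 is even -> collatz_steps(182)
182 is even -> collatz_steps(91)
91 is odd -> 3*91+1 = 274 -> collatz_steps(274)
274 is even -> collatz_steps(137)
137 is odd -> 3*137+1 = 412 -> collatz_steps(412)
412 is even -> collatz_steps(206)
206 is even -> collatz_steps(103)
103 is odd -> 3*103+1 = 310 -> collatz_steps(310)
310 is even -> collatz_steps(155)
155 is odd -> 3*155+1 = 466 -> collatz_steps(466)
466 is even -> collatz_steps(233)
233 is odd -> 3*233+1 = 700 -> collatz_steps(700)
700 is even -> collatz_steps(350)
350 is even -> collatz_steps(175)
175 is odd -> 3*175+1 = 526 -> collatz_steps(526)
526 is even -> collatz_steps(263)
263 is odd -> 3*263+1 = 790 -> collatz_steps(790)
790 is even -> collatz_steps(395)
395 is odd -> 3*395+1 = 1186 -> collatz_steps(1186)
1186 is even -> collatz_steps(593)
593 is odd -> 3*593+1 = 1780 -> collatz_steps(1780)
1780 is even -> collatz_steps(890)
890 is even -> collatz_steps(445)
445 is odd -> 3*445+1 = 1336 -> collatz_steps(1336)
1336 is even -> collatz_steps(668)
668 is even -> collatz_steps(334)
334 is even -> collatz_steps(167)
167 is odd -> 3*167+1 = 502 -> collatz_steps(502)
502 is even -> collatz_steps(251)
251 is odd -> 3*251+1 = 754 -> collatz_steps(754)
754 is even -> collatz_steps(377)
377 is odd -> 3*377+1 = 1132 -> collatz_steps(1132)
1132 is even -> collatz_steps(566)
566 is even -> collatz_steps(283)
283 is odd -> 3*283+1 = 850 -> collatz_steps(850)
850 is even -> collatz_steps(425)
425 is odd -> 3*425+1 = 1276 -> collatz_steps(1276)
1276 is even -> collatz_steps(638)
638 is even -> collatz_steps(319)
319 is odd -> 3*319+1 = 958 -> collatz_steps(958)
958 is even -> collatz_steps(479)
479 is odd -> 3*479+1 = 1438 -> collatz_steps(1438)
1438 is even -> collatz_steps(719)
719 is odd -> 3*719+1 = 2158 -> collatz_steps(2158)
2158 is even -> collatz_steps(1079)
1079 is odd -> 3*1079+1 = 3238 -> collatz_steps(3238)
3238 is even -> collatz_steps(1619)
1619 is odd -> 3*1619+1 = 4858 -> collatz_steps(4858)
4858 is even -> collatz_steps(2429)
2429 is odd -> 3*2429+1 = 7288 -> collatz_steps(7288)
7288 is even -> collatz_steps(3644)
3644 is even -> collatz_steps(1822)
1822 is even -> collatz_steps(911)
911 is odd -> 3*911+1 = 2734 -> collatz_steps(2734)
2734 is even -> collatz_steps(1367)
1367 is odd -> 3*1367+1 = 4102 -> collatz_steps(4102)
4102 is even -> collatz_steps(2051)
2051 is odd -> 3*2051+1 = 6154 -> collatz_steps(6154)
6154 is even -> collatz_steps(3077)
3077 is odd -> 3*3077+1 = 9232 -> collatz_steps(9232)
9232 is even -> collatz_steps(4616)
4616 is even -> collatz_steps(2308)
2308 is even -> collatz_steps(1154)
1154 is even -> collatz_steps(577)
577 is odd -> 3*577+1 = 1732 -> collatz_steps(1732)
1732 is even -> collatz_steps(866)
866 is even -> collatz_steps(433)
433 is odd -> 3*433+1 = 1300 -> collatz_steps(1300)
1300 is even -> collatz_steps(650)
650 is even -> collatz_steps(325)
325 is odd -> 3*325+1 = 976 -> collatz_steps(976)
976 is even -> collatz_steps(488)
488 is even -> collatz_steps(244)
244 is even -> collatz_steps(122)
122 is even -> collatz_steps(61)
61 is odd -> 3*61+1 = 184 -> collatz_steps(184)
184 is even -> collatz_steps(92)
92 is even -> collatz_steps(46)
46 is even -> collatz_steps(23)
23 is odd -> 3*23+1 = 70 -> collatz_steps(70)
70 is even -> collatz_steps(35)
35 is odd -> 3*35+1 = 106 -> collatz_steps(106)
106 is even -> collatz_steps(53)
53 is odd -> 3*53+1 = 160 -> collatz_steps(160)
160 is even -> collatz_steps(80)
80 is even -> collatz_steps(40)
40 is even -> collatz_steps(20)
20 is even -> collatz_steps(10)
10 is even -> collatz_steps(5)
5 is odd -> 3*5+1 = 16 -> collatz_steps(16)
16 is even -> collatz_steps(8)
8 is even -> collatz_steps(4)
4 is even -> collatz_steps(2)
2 is even -> collatz_steps(1)
Reached 1 after 102 steps
= 102


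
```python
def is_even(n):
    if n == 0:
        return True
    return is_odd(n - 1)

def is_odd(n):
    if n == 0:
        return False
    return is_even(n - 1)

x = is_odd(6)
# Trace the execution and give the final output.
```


is_odd(6)
= is_even(5)
= is_odd(4)
= is_even(3)
= is_odd(2)
= is_even(1)
= is_odd(0)
n == 0: return False
= False


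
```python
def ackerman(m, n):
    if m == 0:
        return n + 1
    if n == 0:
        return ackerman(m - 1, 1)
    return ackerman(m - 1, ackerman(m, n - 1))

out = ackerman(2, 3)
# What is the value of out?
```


ackerman(2, 3)
= ackerman(1, ackerman(2, 2))
First compute ackerman(2, 2) = 7
= ackerman(1, 7)
= 9


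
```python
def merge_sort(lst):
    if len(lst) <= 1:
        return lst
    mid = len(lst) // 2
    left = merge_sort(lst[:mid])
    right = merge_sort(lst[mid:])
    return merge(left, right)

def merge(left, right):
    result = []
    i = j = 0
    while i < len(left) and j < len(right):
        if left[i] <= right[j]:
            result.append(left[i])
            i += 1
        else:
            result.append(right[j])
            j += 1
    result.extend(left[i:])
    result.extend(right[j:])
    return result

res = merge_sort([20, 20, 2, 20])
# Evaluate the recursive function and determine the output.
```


merge_sort([20, 20, 2, 20])
Split into [20, 20] and [2, 20]
Left sorted: [20, 20]
Right sorted: [2, 20]
Merge [20, 20] and [2, 20]
= [2, 20, 20, 20]


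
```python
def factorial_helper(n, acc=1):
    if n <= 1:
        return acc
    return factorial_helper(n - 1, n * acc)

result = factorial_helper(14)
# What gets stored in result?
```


factorial_helper(14, 1)
= factorial_helper(13, 14 * 1) = factorial_helper(13, 14)
= factorial_helper(12, 13 * 14) = factorial_helper(12, 182)
= factorial_helper(11, 12 * 182) = factorial_helper(11, 2184)
= factorial_helper(10, 11 * 2184) = factorial_helper(10, 24024)
= factorial_helper(9, 10 * 24024) = factorial_helper(9, 240240)
= factorial_helper(8, 9 * 240240) = factorial_helper(8, 2162160)
= factorial_helper(7, 8 * 2162160) = factorial_helper(7, 17297280)
= factorial_helper(6, 7 * 17297280) = factorial_helper(6, 121080960)
= factorial_helper(5, 6 * 121080960) = factorial_helper(5, 726485760)
= factorial_helper(4, 5 * 726485760) = factorial_helper(4, 3632428800)
= factorial_helper(3, 4 * 3632428800) = factorial_helper(3, 14529715200)
= factorial_helper(2, 3 * 14529715200) = factorial_helper(2, 43589145600)
= factorial_helper(1, 2 * 43589145600) = factorial_helper(1, 87178291200)
n <= 1, return acc = 87178291200


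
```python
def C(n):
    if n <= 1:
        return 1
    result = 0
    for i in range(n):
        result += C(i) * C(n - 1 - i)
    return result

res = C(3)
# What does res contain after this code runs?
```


C(3)
= sum of C(i) * C(3-1-i) for i in 0..2
First compute sub-values bottom-up:
  C(0) = 1, C(1) = 1
  C(2) = 1*1 + 1*1 = 2
Now C(3):
  C(0)*C(2) = 1*2 = 2
  C(1)*C(1) = 1*1 = 1
  C(2)*C(0) = 2*1 = 2
= 2 + 1 + 2
= 5


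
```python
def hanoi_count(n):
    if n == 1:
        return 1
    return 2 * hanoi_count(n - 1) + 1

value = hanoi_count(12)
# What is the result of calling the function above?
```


hanoi_count(12)
= 2 * hanoi_count(11) + 1
= 2 * (2 * hanoi_count(10) + 1) + 1
= 2 * (2 * (2 * hanoi_count(9) + 1) + 1) + 1
= 2 * (2 * (2 * (2 * hanoi_count(8) + 1) + 1) + 1) + 1
= 2 * (2 * (2 * (2 * (2 * hanoi_count(7) + 1) + 1) + 1) + 1) + 1
= 2 * (2 * (2 * (2 * (2 * (2 * hanoi_count(6) + 1) + 1) + 1) + 1) + 1) + 1
= 2 * (2 * (2 * (2 * (2 * (2 * (2 * hanoi_count(5) + 1) + 1) + 1) + 1) + 1) + 1) + 1
= 2 * (2 * (2 * (2 * (2 * (2 * (2 * (2 * hanoi_count(4) + 1) + 1) + 1) + 1) + 1) + 1) + 1) + 1
= 2 * (2 * (2 * (2 * (2 * (2 * (2 * (2 * (2 * hanoi_count(3) + 1) + 1) + 1) + 1) + 1) + 1) + 1) + 1) + 1
= 2 * (2 * (2 * (2 * (2 * (2 * (2 * (2 * (2 * (2 * hanoi_count(2) + 1) + 1) + 1) + 1) + 1) + 1) + 1) + 1) + 1) + 1
= 2 * (2 * (2 * (2 * (2 * (2 * (2 * (2 * (2 * (2 * (2 * hanoi_count(1) + 1) + 1) + 1) + 1) + 1) + 1) + 1) + 1) + 1) + 1) + 1
Now compute bottom-up:
hanoi_count(1) = 1
hanoi_count(2) = 2 * 1 + 1 = 3
hanoi_count(3) = 2 * 3 + 1 = 7
hanoi_count(4) = 2 * 7 + 1 = 15
hanoi_count(5) = 2 * 15 + 1 = 31
hanoi_count(6) = 2 * 31 + 1 = 63
hanoi_count(7) = 2 * 63 + 1 = 127
hanoi_count(8) = 2 * 127 + 1 = 255
hanoi_count(9) = 2 * 255 + 1 = 511
hanoi_count(10) = 2 * 511 + 1 = 1023
hanoi_count(11) = 2 * 1023 + 1 = 2047
hanoi_count(12) = 2 * 2047 + 1 = 4095
= 4095


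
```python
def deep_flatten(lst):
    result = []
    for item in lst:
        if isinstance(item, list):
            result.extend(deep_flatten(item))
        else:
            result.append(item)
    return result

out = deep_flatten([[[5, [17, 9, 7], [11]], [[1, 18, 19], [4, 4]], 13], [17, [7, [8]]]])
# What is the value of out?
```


deep_flatten([[[5, [17, 9, 7], [11]], [[1, 18, 19], [4, 4]], 13], [17, [7, [8]]]])
Processing each element:
  [[5, [17, 9, 7], [11]], [[1, 18, 19], [4, 4]], 13] is a list -> deep_flatten recursively -> [5, 17, 9, 7, 11, 1, 18, 19, 4, 4, 13]
  [17, [7, [8]]] is a list -> deep_flatten recursively -> [17, 7, 8]
= [5, 17, 9, 7, 11, 1, 18, 19, 4, 4, 13, 17, 7, 8]


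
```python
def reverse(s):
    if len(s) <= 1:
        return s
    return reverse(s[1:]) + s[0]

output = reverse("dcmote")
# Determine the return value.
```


reverse("dcmote")
= reverse("cmote") + "d"
= reverse("mote") + "c" + "d"
= reverse("ote") + "m" + "c" + "d"
= reverse("te") + "o" + "m" + "c" + "d"
= reverse("e") + "t" + "o" + "m" + "c" + "d"
= "e" + "t" + "o" + "m" + "c" + "d"
= "etomcd"


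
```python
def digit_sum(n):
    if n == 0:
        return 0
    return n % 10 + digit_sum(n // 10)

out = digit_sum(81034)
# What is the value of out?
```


digit_sum(81034)
= 4 + digit_sum(8103)
= 4 + 3 + digit_sum(810)
= 4 + 3 + 0 + digit_sum(81)
= 4 + 3 + 0 + 1 + digit_sum(8)
= 4 + 3 + 0 + 1 + 8 + digit_sum(0)
= 4 + 3 + 0 + 1 + 8 + 0
= 16


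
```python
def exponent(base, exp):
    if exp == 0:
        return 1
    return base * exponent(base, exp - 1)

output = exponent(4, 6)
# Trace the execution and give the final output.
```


exponent(4, 6)
= 4 * exponent(4, 5)
= 4 * 4 * exponent(4, 4)
= 4 * 4 * 4 * exponent(4, 3)
= 4 * 4 * 4 * 4 * exponent(4, 2)
= 4 * 4 * 4 * 4 * 4 * exponent(4, 1)
= 4 * 4 * 4 * 4 * 4 * 4 * exponent(4, 0)
= 4 * 4 * 4 * 4 * 4 * 4 * 1
= 4096


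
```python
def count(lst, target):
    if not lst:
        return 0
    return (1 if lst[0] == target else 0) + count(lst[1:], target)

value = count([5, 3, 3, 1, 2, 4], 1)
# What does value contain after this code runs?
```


count([5, 3, 3, 1, 2, 4], 1)
lst[0]=5 != 1: 0 + count([3, 3, 1, 2, 4], 1)
lst[0]=3 != 1: 0 + count([3, 1, 2, 4], 1)
lst[0]=3 != 1: 0 + count([1, 2, 4], 1)
lst[0]=1 == 1: 1 + count([2, 4], 1)
lst[0]=2 != 1: 0 + count([4], 1)
lst[0]=4 != 1: 0 + count([], 1)
= 1


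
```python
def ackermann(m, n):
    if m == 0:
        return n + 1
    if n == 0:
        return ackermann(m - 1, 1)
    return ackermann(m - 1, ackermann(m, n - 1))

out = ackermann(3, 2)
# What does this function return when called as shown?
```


ackermann(3, 2)
= ackermann(2, ackermann(3, 1))
First compute ackermann(3, 1) = 13
= ackermann(2, 13)
= 29


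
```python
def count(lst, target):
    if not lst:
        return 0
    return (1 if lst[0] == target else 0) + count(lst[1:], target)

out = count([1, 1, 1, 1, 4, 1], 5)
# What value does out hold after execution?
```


count([1, 1, 1, 1, 4, 1], 5)
lst[0]=1 != 5: 0 + count([1, 1, 1, 4, 1], 5)
lst[0]=1 != 5: 0 + count([1, 1, 4, 1], 5)
lst[0]=1 != 5: 0 + count([1, 4, 1], 5)
lst[0]=1 != 5: 0 + count([4, 1], 5)
lst[0]=4 != 5: 0 + count([1], 5)
lst[0]=1 != 5: 0 + count([], 5)
= 0


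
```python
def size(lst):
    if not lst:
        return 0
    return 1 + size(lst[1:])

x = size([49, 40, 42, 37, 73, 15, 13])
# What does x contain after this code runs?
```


size([49, 40, 42, 37, 73, 15, 13])
= 1 + size([40, 42, 37, 73, 15, 13])
= 1 + 1 + size([42, 37, 73, 15, 13])
= 1 + 1 + 1 + size([37, 73, 15, 13])
= 1 + 1 + 1 + 1 + size([73, 15, 13])
= 1 + 1 + 1 + 1 + 1 + size([15, 13])
= 1 + 1 + 1 + 1 + 1 + 1 + size([13])
= 1 + 1 + 1 + 1 + 1 + 1 + 1 + size([])
= 1 + 1 + 1 + 1 + 1 + 1 + 1 + 0
= 7


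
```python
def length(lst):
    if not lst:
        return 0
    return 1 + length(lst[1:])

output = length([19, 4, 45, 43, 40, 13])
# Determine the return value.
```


length([19, 4, 45, 43, 40, 13])
= 1 + length([4, 45, 43, 40, 13])
= 1 + 1 + length([45, 43, 40, 13])
= 1 + 1 + 1 + length([43, 40, 13])
= 1 + 1 + 1 + 1 + length([40, 13])
= 1 + 1 + 1 + 1 + 1 + length([13])
= 1 + 1 + 1 + 1 + 1 + 1 + length([])
= 1 + 1 + 1 + 1 + 1 + 1 + 0
= 6


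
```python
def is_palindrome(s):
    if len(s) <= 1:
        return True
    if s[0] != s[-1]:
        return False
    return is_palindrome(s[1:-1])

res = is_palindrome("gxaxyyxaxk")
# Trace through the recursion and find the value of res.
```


is_palindrome("gxaxyyxaxk")
"gxaxyyxaxk": s[0]='g' != s[-1]='k' -> False
= False


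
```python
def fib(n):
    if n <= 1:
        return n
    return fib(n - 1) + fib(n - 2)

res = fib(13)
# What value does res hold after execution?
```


fib(13)
= fib(12) + fib(11)
= (fib(11) + fib(10)) + fib(11)
Computing bottom-up: fib(0)=0, fib(1)=1, fib(2)=1, fib(3)=2, fib(4)=3, fib(5)=5, fib(6)=8, fib(7)=13, fib(8)=21, fib(9)=34, fib(10)=55, fib(11)=89, fib(12)=144, fib(13)=233
= 233


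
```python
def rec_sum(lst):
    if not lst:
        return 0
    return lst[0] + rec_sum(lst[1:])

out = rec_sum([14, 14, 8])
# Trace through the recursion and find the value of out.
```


rec_sum([14, 14, 8])
= 14 + rec_sum([14, 8])
= 14 + 14 + rec_sum([8])
= 14 + 14 + 8 + rec_sum([])
= 14 + 14 + 8 + 0
= 36


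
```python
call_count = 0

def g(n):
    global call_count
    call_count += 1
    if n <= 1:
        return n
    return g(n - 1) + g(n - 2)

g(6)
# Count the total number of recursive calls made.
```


g(6) calls g(5) and g(4); each non-base call branches into two more.
Let C(k) = total number of calls made by g(k), including the call to g(k) itself.
Base cases: C(0) = 1, C(1) = 1
Recurrence: C(k) = 1 + C(k-1) + C(k-2)
  C(2) = 1 + C(1) + C(0) = 1 + 1 + 1 = 3
  C(3) = 1 + C(2) + C(1) = 1 + 3 + 1 = 5
  C(4) = 1 + C(3) + C(2) = 1 + 5 + 3 = 9
  C(5) = 1 + C(4) + C(3) = 1 + 9 + 5 = 15
  C(6) = 1 + C(5) + C(4) = 1 + 15 + 9 = 25
Total calls = C(6) = 25


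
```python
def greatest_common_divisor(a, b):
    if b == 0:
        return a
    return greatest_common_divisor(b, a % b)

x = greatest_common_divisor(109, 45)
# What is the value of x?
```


greatest_common_divisor(109, 45)
= greatest_common_divisor(45, 109 % 45) = greatest_common_divisor(45, 19)
= greatest_common_divisor(19, 45 % 19) = greatest_common_divisor(19, 7)
= greatest_common_divisor(7, 19 % 7) = greatest_common_divisor(7, 5)
= greatest_common_divisor(5, 7 % 5) = greatest_common_divisor(5, 2)
= greatest_common_divisor(2, 5 % 2) = greatest_common_divisor(2, 1)
= greatest_common_divisor(1, 2 % 1) = greatest_common_divisor(1, 0)
b == 0, return a = 1


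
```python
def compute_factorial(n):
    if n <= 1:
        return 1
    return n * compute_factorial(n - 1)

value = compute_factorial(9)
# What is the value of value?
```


compute_factorial(9)
= 9 * compute_factorial(8)
= 9 * 8 * compute_factorial(7)
= 9 * 8 * 7 * compute_factorial(6)
= 9 * 8 * 7 * 6 * compute_factorial(5)
= 9 * 8 * 7 * 6 * 5 * compute_factorial(4)
= 9 * 8 * 7 * 6 * 5 * 4 * compute_factorial(3)
= 9 * 8 * 7 * 6 * 5 * 4 * 3 * compute_factorial(2)
= 9 * 8 * 7 * 6 * 5 * 4 * 3 * 2 * compute_factorial(1)
= 9 * 8 * 7 * 6 * 5 * 4 * 3 * 2 * 1
= 362880


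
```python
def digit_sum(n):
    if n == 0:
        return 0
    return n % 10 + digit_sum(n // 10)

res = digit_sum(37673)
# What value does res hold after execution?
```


digit_sum(37673)
= 3 + digit_sum(3767)
= 3 + 7 + digit_sum(376)
= 3 + 7 + 6 + digit_sum(37)
= 3 + 7 + 6 + 7 + digit_sum(3)
= 3 + 7 + 6 + 7 + 3 + digit_sum(0)
= 3 + 7 + 6 + 7 + 3 + 0
= 26


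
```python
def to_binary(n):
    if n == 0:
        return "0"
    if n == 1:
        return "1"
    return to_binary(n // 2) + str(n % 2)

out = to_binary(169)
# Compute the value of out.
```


to_binary(169)
= to_binary(84) + "1"
= to_binary(42) + "0" + "1"
= to_binary(21) + "0" + "0" + "1"
= to_binary(10) + "1" + "0" + "0" + "1"
= to_binary(5) + "0" + "1" + "0" + "0" + "1"
= to_binary(2) + "1" + "0" + "1" + "0" + "0" + "1"
= to_binary(1) + "0" + "1" + "0" + "1" + "0" + "0" + "1"
= "1" + "0" + "1" + "0" + "1" + "0" + "0" + "1"
= "10101001"


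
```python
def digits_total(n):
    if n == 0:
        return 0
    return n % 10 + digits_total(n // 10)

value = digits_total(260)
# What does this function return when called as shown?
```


digits_total(260)
= 0 + digits_total(26)
= 0 + 6 + digits_total(2)
= 0 + 6 + 2 + digits_total(0)
= 0 + 6 + 2 + 0
= 8


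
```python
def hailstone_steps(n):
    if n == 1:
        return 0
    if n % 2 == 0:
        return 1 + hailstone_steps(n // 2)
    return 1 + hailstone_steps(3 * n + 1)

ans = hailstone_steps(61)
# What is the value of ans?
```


hailstone_steps(61)
61 is odd -> 3*61+1 = 184 -> hailstone_steps(184)
184 is even -> hailstone_steps(92)
92 is even -> hailstone_steps(46)
46 is even -> hailstone_steps(23)
23 is odd -> 3*23+1 = 70 -> hailstone_steps(70)
70 is even -> hailstone_steps(35)
35 is odd -> 3*35+1 = 106 -> hailstone_steps(106)
106 is even -> hailstone_steps(53)
53 is odd -> 3*53+1 = 160 -> hailstone_steps(160)
160 is even -> hailstone_steps(80)
80 is even -> hailstone_steps(40)
40 is even -> hailstone_steps(20)
20 is even -> hailstone_steps(10)
10 is even -> hailstone_steps(5)
5 is odd -> 3*5+1 = 16 -> hailstone_steps(16)
16 is even -> hailstone_steps(8)
8 is even -> hailstone_steps(4)
4 is even -> hailstone_steps(2)
2 is even -> hailstone_steps(1)
Reached 1 after 19 steps
= 19


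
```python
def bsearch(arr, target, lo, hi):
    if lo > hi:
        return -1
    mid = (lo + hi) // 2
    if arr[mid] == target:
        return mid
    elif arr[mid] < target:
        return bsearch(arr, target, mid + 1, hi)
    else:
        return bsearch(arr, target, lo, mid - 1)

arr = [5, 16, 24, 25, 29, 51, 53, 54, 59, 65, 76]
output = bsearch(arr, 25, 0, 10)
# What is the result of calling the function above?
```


bsearch(arr, 25, 0, 10)
lo=0, hi=10, mid=5, arr[mid]=51
51 > 25, search left half
lo=0, hi=4, mid=2, arr[mid]=24
24 < 25, search right half
lo=3, hi=4, mid=3, arr[mid]=25
arr[3] == 25, found at index 3
= 3


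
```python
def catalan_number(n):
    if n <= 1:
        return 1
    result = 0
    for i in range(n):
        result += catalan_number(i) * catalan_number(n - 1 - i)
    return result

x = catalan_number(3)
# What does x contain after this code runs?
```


catalan_number(3)
= sum of catalan_number(i) * catalan_number(3-1-i) for i in 0..2
First compute sub-values bottom-up:
  catalan_number(0) = 1, catalan_number(1) = 1
  catalan_number(2) = 1*1 + 1*1 = 2
Now catalan_number(3):
  catalan_number(0)*catalan_number(2) = 1*2 = 2
  catalan_number(1)*catalan_number(1) = 1*1 = 1
  catalan_number(2)*catalan_number(0) = 2*1 = 2
= 2 + 1 + 2
= 5


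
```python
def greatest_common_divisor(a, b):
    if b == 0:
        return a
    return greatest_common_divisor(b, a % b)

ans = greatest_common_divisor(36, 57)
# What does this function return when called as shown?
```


greatest_common_divisor(36, 57)
= greatest_common_divisor(57, 36 % 57) = greatest_common_divisor(57, 36)
= greatest_common_divisor(36, 57 % 36) = greatest_common_divisor(36, 21)
= greatest_common_divisor(21, 36 % 21) = greatest_common_divisor(21, 15)
= greatest_common_divisor(15, 21 % 15) = greatest_common_divisor(15, 6)
= greatest_common_divisor(6, 15 % 6) = greatest_common_divisor(6, 3)
= greatest_common_divisor(3, 6 % 3) = greatest_common_divisor(3, 0)
b == 0, return a = 3


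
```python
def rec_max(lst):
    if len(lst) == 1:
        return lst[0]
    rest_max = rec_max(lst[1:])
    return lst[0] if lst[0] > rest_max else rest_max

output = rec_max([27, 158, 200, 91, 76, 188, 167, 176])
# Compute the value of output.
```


rec_max([27, 158, 200, 91, 76, 188, 167, 176])
= compare 27 with rec_max([158, 200, 91, 76, 188, 167, 176])
= compare 158 with rec_max([200, 91, 76, 188, 167, 176])
= compare 200 with rec_max([91, 76, 188, 167, 176])
= compare 91 with rec_max([76, 188, 167, 176])
= compare 76 with rec_max([188, 167, 176])
= compare 188 with rec_max([167, 176])
= compare 167 with rec_max([176])
Base: rec_max([176]) = 176
compare 167 with 176: max = 176
compare 188 with 176: max = 188
compare 76 with 188: max = 188
compare 91 with 188: max = 188
compare 200 with 188: max = 200
compare 158 with 200: max = 200
compare 27 with 200: max = 200
= 200
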